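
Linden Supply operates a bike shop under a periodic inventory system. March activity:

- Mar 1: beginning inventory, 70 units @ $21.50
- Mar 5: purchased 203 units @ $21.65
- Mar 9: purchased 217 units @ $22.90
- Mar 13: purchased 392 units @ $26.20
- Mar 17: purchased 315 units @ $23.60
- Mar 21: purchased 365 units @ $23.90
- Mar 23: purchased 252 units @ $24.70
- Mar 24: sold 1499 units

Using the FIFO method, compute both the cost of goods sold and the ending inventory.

Mar 24, 1499 sold [FIFO — oldest first]: 70 @ $21.50 + 203 @ $21.65 + 217 @ $22.90 + 392 @ $26.20 + 315 @ $23.60 + 302 @ $23.90 = $35,791.45
Ending inventory: 63 @ $23.90 + 252 @ $24.70 = $7,730.10
Check: goods available $43,521.55 = COGS $35,791.45 + ending $7,730.10

COGS = $35,791.45; ending inventory = $7,730.10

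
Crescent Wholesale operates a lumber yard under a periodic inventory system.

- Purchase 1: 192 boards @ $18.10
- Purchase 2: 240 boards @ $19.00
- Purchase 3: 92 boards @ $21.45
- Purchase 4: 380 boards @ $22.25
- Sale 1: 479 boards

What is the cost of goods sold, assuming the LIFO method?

Sale 1 (479) [LIFO — newest first]: 380 @ $22.25 + 92 @ $21.45 + 7 @ $19.00 = $10,561.40
Ending inventory: 192 @ $18.10 + 233 @ $19.00 = $7,902.20

COGS = $10,561.40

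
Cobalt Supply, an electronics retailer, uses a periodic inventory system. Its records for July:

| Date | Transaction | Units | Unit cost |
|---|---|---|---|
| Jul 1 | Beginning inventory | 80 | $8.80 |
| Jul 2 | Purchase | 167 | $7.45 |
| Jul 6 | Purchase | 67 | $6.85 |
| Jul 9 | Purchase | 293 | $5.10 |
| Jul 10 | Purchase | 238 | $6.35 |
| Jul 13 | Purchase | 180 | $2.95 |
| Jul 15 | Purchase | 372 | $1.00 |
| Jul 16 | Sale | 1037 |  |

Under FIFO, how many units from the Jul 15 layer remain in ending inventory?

360

Jul 16, 1037 sold [FIFO — oldest first]: 80 @ $8.80 + 167 @ $7.45 + 67 @ $6.85 + 293 @ $5.10 + 238 @ $6.35 + 180 @ $2.95 + 12 @ $1.00 = $5,955.70
Ending inventory: 360 @ $1.00 = $360.00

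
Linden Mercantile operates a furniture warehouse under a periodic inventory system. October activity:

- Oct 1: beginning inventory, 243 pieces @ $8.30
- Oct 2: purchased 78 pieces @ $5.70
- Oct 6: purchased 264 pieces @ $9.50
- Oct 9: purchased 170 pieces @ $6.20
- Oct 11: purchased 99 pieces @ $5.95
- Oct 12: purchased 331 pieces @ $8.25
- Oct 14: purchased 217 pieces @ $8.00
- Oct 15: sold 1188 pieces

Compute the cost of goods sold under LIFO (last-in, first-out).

Oct 15, 1188 sold [LIFO — newest first]: 217 @ $8.00 + 331 @ $8.25 + 99 @ $5.95 + 170 @ $6.20 + 264 @ $9.50 + 78 @ $5.70 + 29 @ $8.30 = $9,303.10
Ending inventory: 214 @ $8.30 = $1,776.20

COGS = $9,303.10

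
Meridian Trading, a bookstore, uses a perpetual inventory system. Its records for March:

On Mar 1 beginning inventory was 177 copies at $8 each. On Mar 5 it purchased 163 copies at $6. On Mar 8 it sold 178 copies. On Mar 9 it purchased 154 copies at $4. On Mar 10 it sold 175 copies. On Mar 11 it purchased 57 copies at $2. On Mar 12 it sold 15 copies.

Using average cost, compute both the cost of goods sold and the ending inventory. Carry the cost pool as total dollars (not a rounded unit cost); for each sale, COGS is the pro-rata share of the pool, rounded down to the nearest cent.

After Mar 1: 177 on hand, pool $1,416.00 (≈ $8.0000 each)
After Mar 5: 340 on hand, pool $2,394.00 (≈ $7.0412 each)
Mar 8, sell 178: 178/340 × $2,394.00 → $1,253.32
After Mar 9: 316 on hand, pool $1,756.68 (≈ $5.5591 each)
Mar 10, sell 175: 175/316 × $1,756.68 → $972.84
After Mar 11: 198 on hand, pool $897.84 (≈ $4.5345 each)
Mar 12, sell 15: 15/198 × $897.84 → $68.01
Total COGS = $1,253.32 + $972.84 + $68.01 = $2,294.17
Ending inventory (cost pool remaining) = $829.83

COGS = $2,294.17; ending inventory = $829.83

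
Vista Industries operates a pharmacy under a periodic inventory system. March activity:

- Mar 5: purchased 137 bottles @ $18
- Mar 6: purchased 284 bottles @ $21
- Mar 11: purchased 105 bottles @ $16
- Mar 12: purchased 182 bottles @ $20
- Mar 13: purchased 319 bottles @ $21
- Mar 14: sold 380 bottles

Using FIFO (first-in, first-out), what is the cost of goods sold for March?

COGS = $7,569

Mar 14, 380 sold [FIFO — oldest first]: 137 @ $18 + 243 @ $21 = $7,569
Ending inventory: 41 @ $21 + 105 @ $16 + 182 @ $20 + 319 @ $21 = $12,880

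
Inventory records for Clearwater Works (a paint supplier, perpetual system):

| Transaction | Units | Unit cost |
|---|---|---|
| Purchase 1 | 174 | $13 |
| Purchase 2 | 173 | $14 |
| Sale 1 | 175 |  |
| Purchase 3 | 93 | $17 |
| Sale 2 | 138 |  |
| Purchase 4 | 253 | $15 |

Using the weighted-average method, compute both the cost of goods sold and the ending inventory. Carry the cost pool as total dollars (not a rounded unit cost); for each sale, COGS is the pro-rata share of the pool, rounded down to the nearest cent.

COGS = $4,394.62; ending inventory = $5,665.38

After Purchase 1: 174 on hand, pool $2,262.00 (≈ $13.0000 each)
After Purchase 2: 347 on hand, pool $4,684.00 (≈ $13.4986 each)
Sale 1, sell 175: 175/347 × $4,684.00 → $2,362.24
After Purchase 3: 265 on hand, pool $3,902.76 (≈ $14.7274 each)
Sale 2, sell 138: 138/265 × $3,902.76 → $2,032.38
After Purchase 4: 380 on hand, pool $5,665.38 (≈ $14.9089 each)
Total COGS = $2,362.24 + $2,032.38 = $4,394.62
Ending inventory (cost pool remaining) = $5,665.38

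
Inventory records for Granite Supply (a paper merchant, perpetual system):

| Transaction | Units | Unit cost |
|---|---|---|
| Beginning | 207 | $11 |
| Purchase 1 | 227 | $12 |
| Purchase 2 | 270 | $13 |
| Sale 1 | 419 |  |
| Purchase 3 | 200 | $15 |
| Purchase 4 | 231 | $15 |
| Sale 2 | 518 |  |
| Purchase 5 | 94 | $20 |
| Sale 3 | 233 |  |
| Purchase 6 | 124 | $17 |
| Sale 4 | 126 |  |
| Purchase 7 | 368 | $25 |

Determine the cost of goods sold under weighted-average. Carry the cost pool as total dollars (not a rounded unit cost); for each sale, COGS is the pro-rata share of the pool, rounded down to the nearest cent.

After Beginning: 207 on hand, pool $2,277.00 (≈ $11.0000 each)
After Purchase 1: 434 on hand, pool $5,001.00 (≈ $11.5230 each)
After Purchase 2: 704 on hand, pool $8,511.00 (≈ $12.0895 each)
Sale 1, sell 419: 419/704 × $8,511.00 → $5,065.49
After Purchase 3: 485 on hand, pool $6,445.51 (≈ $13.2897 each)
After Purchase 4: 716 on hand, pool $9,910.51 (≈ $13.8415 each)
Sale 2, sell 518: 518/716 × $9,910.51 → $7,169.89
After Purchase 5: 292 on hand, pool $4,620.62 (≈ $15.8240 each)
Sale 3, sell 233: 233/292 × $4,620.62 → $3,687.00
After Purchase 6: 183 on hand, pool $3,041.62 (≈ $16.6209 each)
Sale 4, sell 126: 126/183 × $3,041.62 → $2,094.23
After Purchase 7: 425 on hand, pool $10,147.39 (≈ $23.8762 each)
Total COGS = $5,065.49 + $7,169.89 + $3,687.00 + $2,094.23 = $18,016.61
Ending inventory (cost pool remaining) = $10,147.39
Check: goods available $28,164.00 = COGS $18,016.61 + ending $10,147.39

COGS = $18,016.61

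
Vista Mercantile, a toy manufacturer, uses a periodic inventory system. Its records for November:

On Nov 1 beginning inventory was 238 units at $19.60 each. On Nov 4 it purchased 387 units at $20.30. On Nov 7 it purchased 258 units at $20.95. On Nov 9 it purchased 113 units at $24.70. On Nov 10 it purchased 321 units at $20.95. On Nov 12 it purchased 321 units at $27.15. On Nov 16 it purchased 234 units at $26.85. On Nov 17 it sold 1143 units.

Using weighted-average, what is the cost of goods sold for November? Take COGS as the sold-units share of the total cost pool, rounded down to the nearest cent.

COGS = $25,912.94

Nov 17, sell 1143: 1143/1872 × $42,440.10 → $25,912.94
Ending inventory (cost pool remaining) = $16,527.16
Check: goods available $42,440.10 = COGS $25,912.94 + ending $16,527.16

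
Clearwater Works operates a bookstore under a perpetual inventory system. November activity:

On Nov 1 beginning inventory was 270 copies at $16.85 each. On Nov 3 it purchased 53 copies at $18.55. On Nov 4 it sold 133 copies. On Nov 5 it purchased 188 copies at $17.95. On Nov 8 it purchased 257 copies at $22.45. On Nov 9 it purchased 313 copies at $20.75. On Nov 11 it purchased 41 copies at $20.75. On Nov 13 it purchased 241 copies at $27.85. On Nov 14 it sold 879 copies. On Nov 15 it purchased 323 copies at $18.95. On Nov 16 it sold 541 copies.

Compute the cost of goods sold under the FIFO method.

COGS = $32,334.75

Nov 4, 133 sold [FIFO — oldest first]: 133 @ $16.85 = $2,241.05
Nov 14, 879 sold [FIFO — oldest first]: 137 @ $16.85 + 53 @ $18.55 + 188 @ $17.95 + 257 @ $22.45 + 244 @ $20.75 = $17,498.85
Nov 16, 541 sold [FIFO — oldest first]: 69 @ $20.75 + 41 @ $20.75 + 241 @ $27.85 + 190 @ $18.95 = $12,594.85
Total COGS = $2,241.05 + $17,498.85 + $12,594.85 = $32,334.75
Ending inventory: 133 @ $18.95 = $2,520.35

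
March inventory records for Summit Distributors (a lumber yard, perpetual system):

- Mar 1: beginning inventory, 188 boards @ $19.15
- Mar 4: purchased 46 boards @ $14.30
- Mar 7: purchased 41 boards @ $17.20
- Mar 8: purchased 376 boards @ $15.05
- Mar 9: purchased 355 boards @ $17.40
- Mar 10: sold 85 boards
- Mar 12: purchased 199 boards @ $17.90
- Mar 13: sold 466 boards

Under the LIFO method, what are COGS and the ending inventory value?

COGS = $9,686.90; ending inventory = $10,674.20

Mar 10, 85 sold [LIFO — newest first]: 85 @ $17.40 = $1,479.00
Mar 13, 466 sold [LIFO — newest first]: 199 @ $17.90 + 267 @ $17.40 = $8,207.90
Total COGS = $1,479.00 + $8,207.90 = $9,686.90
Ending inventory: 188 @ $19.15 + 46 @ $14.30 + 41 @ $17.20 + 376 @ $15.05 + 3 @ $17.40 = $10,674.20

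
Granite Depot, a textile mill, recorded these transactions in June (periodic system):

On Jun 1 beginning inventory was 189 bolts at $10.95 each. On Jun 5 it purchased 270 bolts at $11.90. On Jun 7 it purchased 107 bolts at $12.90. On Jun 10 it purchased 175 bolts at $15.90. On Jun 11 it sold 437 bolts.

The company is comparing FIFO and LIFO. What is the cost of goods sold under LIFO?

COGS = $6,007.30

FIFO COGS: 189 @ $10.95 + 248 @ $11.90 = $5,020.75
LIFO COGS: 175 @ $15.90 + 107 @ $12.90 + 155 @ $11.90 = $6,007.30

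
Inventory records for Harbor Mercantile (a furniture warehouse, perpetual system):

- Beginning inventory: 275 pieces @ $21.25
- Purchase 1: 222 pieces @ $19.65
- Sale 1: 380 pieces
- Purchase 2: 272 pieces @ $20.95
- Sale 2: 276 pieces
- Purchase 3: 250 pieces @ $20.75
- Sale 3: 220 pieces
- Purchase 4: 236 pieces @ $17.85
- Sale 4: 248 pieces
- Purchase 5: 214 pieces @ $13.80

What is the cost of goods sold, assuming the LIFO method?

COGS = $22,529.80

Sale 1 (380) [LIFO — newest first]: 222 @ $19.65 + 158 @ $21.25 = $7,719.80
Sale 2 (276) [LIFO — newest first]: 272 @ $20.95 + 4 @ $21.25 = $5,783.40
Sale 3 (220) [LIFO — newest first]: 220 @ $20.75 = $4,565.00
Sale 4 (248) [LIFO — newest first]: 236 @ $17.85 + 12 @ $20.75 = $4,461.60
Total COGS = $7,719.80 + $5,783.40 + $4,565.00 + $4,461.60 = $22,529.80
Ending inventory: 113 @ $21.25 + 18 @ $20.75 + 214 @ $13.80 = $5,727.95
Check: goods available $28,257.75 = COGS $22,529.80 + ending $5,727.95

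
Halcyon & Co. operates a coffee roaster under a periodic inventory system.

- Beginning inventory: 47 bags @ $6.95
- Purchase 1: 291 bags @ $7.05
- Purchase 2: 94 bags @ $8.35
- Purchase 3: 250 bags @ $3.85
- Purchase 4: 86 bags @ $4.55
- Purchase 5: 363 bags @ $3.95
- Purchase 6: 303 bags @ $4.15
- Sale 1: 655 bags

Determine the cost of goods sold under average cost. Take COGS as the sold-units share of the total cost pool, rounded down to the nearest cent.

Sale 1, sell 655: 655/1434 × $7,208.20 → $3,292.44
Ending inventory (cost pool remaining) = $3,915.76

COGS = $3,292.44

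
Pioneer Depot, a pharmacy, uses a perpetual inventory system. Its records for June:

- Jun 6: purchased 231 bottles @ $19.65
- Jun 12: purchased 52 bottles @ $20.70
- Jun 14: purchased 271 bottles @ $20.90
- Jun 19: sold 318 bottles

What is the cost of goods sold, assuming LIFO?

Jun 19, 318 sold [LIFO — newest first]: 271 @ $20.90 + 47 @ $20.70 = $6,636.80
Ending inventory: 231 @ $19.65 + 5 @ $20.70 = $4,642.65

COGS = $6,636.80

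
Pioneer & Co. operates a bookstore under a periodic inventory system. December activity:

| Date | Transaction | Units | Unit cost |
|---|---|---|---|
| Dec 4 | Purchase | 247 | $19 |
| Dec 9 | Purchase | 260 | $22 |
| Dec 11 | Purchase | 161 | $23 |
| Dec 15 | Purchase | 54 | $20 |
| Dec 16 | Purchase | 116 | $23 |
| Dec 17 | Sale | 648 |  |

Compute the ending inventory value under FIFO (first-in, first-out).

Dec 17, 648 sold [FIFO — oldest first]: 247 @ $19 + 260 @ $22 + 141 @ $23 = $13,656
Ending inventory: 20 @ $23 + 54 @ $20 + 116 @ $23 = $4,208
Check: goods available $17,864 = COGS $13,656 + ending $4,208

Ending inventory = $4,208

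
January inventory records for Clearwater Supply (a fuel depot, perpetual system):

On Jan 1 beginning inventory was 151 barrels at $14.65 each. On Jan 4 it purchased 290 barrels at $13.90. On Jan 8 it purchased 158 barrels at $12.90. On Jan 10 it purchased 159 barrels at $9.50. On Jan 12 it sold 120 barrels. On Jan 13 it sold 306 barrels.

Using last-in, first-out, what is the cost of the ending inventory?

Jan 12, 120 sold [LIFO — newest first]: 120 @ $9.50 = $1,140.00
Jan 13, 306 sold [LIFO — newest first]: 39 @ $9.50 + 158 @ $12.90 + 109 @ $13.90 = $3,923.80
Total COGS = $1,140.00 + $3,923.80 = $5,063.80
Ending inventory: 151 @ $14.65 + 181 @ $13.90 = $4,728.05

Ending inventory = $4,728.05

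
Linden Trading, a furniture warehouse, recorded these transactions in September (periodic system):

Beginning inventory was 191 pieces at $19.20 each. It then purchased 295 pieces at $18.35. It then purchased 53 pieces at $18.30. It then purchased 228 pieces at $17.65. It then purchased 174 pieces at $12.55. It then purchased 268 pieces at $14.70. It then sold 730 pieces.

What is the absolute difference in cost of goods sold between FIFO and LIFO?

FIFO COGS: 191 @ $19.20 + 295 @ $18.35 + 53 @ $18.30 + 191 @ $17.65 = $13,421.50
LIFO COGS: 268 @ $14.70 + 174 @ $12.55 + 228 @ $17.65 + 53 @ $18.30 + 7 @ $18.35 = $11,245.85
Difference = |$13,421.50 − $11,245.85| = $2,175.65

$2,175.65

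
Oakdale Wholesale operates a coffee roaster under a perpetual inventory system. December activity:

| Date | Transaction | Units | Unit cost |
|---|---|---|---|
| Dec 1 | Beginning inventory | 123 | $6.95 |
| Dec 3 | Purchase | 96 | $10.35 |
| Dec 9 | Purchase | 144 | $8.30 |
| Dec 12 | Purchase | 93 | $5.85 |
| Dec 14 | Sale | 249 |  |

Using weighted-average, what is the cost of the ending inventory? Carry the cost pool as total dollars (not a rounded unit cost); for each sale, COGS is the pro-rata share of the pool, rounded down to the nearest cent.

After Dec 1: 123 on hand, pool $854.85 (≈ $6.9500 each)
After Dec 3: 219 on hand, pool $1,848.45 (≈ $8.4404 each)
After Dec 9: 363 on hand, pool $3,043.65 (≈ $8.3847 each)
After Dec 12: 456 on hand, pool $3,587.70 (≈ $7.8678 each)
Dec 14, sell 249: 249/456 × $3,587.70 → $1,959.07
Ending inventory (cost pool remaining) = $1,628.63

Ending inventory = $1,628.63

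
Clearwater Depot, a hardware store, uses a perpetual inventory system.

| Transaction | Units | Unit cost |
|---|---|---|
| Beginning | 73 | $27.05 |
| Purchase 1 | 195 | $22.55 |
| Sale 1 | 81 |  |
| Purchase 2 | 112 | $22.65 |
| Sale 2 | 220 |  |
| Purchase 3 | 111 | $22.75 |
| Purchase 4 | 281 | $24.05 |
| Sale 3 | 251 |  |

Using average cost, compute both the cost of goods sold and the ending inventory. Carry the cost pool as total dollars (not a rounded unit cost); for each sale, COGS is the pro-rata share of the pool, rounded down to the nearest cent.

After Beginning: 73 on hand, pool $1,974.65 (≈ $27.0500 each)
After Purchase 1: 268 on hand, pool $6,371.90 (≈ $23.7757 each)
Sale 1, sell 81: 81/268 × $6,371.90 → $1,925.83
After Purchase 2: 299 on hand, pool $6,982.87 (≈ $23.3541 each)
Sale 2, sell 220: 220/299 × $6,982.87 → $5,137.89
After Purchase 3: 190 on hand, pool $4,370.23 (≈ $23.0012 each)
After Purchase 4: 471 on hand, pool $11,128.28 (≈ $23.6269 each)
Sale 3, sell 251: 251/471 × $11,128.28 → $5,930.35
Total COGS = $1,925.83 + $5,137.89 + $5,930.35 = $12,994.07
Ending inventory (cost pool remaining) = $5,197.93

COGS = $12,994.07; ending inventory = $5,197.93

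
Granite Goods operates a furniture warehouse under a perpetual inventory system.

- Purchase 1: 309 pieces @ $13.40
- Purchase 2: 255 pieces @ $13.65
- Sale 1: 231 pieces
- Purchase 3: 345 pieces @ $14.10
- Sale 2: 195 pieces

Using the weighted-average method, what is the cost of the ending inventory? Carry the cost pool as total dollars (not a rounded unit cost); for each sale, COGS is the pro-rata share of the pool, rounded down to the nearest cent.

After Purchase 1: 309 on hand, pool $4,140.60 (≈ $13.4000 each)
After Purchase 2: 564 on hand, pool $7,621.35 (≈ $13.5130 each)
Sale 1, sell 231: 231/564 × $7,621.35 → $3,121.51
After Purchase 3: 678 on hand, pool $9,364.34 (≈ $13.8117 each)
Sale 2, sell 195: 195/678 × $9,364.34 → $2,693.28
Total COGS = $3,121.51 + $2,693.28 = $5,814.79
Ending inventory (cost pool remaining) = $6,671.06
Check: goods available $12,485.85 = COGS $5,814.79 + ending $6,671.06

Ending inventory = $6,671.06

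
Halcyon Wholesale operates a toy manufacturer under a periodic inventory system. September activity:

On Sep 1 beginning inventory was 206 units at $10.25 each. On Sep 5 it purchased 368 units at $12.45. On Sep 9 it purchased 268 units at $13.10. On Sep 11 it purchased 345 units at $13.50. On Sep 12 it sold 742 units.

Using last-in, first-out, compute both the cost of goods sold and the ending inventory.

Sep 12, 742 sold [LIFO — newest first]: 345 @ $13.50 + 268 @ $13.10 + 129 @ $12.45 = $9,774.35
Ending inventory: 206 @ $10.25 + 239 @ $12.45 = $5,087.05
Check: goods available $14,861.40 = COGS $9,774.35 + ending $5,087.05

COGS = $9,774.35; ending inventory = $5,087.05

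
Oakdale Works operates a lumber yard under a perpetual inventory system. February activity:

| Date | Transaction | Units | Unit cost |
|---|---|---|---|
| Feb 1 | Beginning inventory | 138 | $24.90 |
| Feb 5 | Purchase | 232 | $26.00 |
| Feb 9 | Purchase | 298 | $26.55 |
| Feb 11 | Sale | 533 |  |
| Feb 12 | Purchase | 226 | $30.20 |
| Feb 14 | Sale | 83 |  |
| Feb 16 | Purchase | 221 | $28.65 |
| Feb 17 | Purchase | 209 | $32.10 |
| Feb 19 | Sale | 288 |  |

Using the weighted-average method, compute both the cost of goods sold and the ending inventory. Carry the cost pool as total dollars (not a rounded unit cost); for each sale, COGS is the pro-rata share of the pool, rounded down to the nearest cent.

After Feb 1: 138 on hand, pool $3,436.20 (≈ $24.9000 each)
After Feb 5: 370 on hand, pool $9,468.20 (≈ $25.5897 each)
After Feb 9: 668 on hand, pool $17,380.10 (≈ $26.0181 each)
Feb 11, sell 533: 533/668 × $17,380.10 → $13,867.65
After Feb 12: 361 on hand, pool $10,337.65 (≈ $28.6361 each)
Feb 14, sell 83: 83/361 × $10,337.65 → $2,376.80
After Feb 16: 499 on hand, pool $14,292.50 (≈ $28.6423 each)
After Feb 17: 708 on hand, pool $21,001.40 (≈ $29.6630 each)
Feb 19, sell 288: 288/708 × $21,001.40 → $8,542.94
Total COGS = $13,867.65 + $2,376.80 + $8,542.94 = $24,787.39
Ending inventory (cost pool remaining) = $12,458.46

COGS = $24,787.39; ending inventory = $12,458.46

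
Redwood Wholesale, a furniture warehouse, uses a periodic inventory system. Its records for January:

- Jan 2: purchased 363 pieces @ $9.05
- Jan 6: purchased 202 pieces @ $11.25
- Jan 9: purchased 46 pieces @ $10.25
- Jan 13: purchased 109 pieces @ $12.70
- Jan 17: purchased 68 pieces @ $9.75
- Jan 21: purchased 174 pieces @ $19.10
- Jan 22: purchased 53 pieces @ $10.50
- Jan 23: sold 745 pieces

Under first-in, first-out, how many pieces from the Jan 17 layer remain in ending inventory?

43

Jan 23, 745 sold [FIFO — oldest first]: 363 @ $9.05 + 202 @ $11.25 + 46 @ $10.25 + 109 @ $12.70 + 25 @ $9.75 = $7,657.20
Ending inventory: 43 @ $9.75 + 174 @ $19.10 + 53 @ $10.50 = $4,299.15
Check: goods available $11,956.35 = COGS $7,657.20 + ending $4,299.15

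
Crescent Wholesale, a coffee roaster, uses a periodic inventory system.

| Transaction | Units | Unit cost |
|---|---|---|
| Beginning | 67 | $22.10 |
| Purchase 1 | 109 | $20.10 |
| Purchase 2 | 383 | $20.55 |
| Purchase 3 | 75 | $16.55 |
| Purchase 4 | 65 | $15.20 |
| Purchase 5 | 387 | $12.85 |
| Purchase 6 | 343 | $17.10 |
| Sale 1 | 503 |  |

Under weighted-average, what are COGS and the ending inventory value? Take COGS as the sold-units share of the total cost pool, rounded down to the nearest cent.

Sale 1, sell 503: 503/1429 × $24,609.75 → $8,662.49
Ending inventory (cost pool remaining) = $15,947.26

COGS = $8,662.49; ending inventory = $15,947.26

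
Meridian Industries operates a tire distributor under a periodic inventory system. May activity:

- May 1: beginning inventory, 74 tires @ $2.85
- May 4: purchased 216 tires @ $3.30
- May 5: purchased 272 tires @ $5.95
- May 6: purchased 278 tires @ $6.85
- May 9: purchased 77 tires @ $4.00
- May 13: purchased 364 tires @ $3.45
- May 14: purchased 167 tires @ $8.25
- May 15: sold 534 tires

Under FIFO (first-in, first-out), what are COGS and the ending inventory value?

COGS = $2,375.50; ending inventory = $5,012.45

May 15, 534 sold [FIFO — oldest first]: 74 @ $2.85 + 216 @ $3.30 + 244 @ $5.95 = $2,375.50
Ending inventory: 28 @ $5.95 + 278 @ $6.85 + 77 @ $4.00 + 364 @ $3.45 + 167 @ $8.25 = $5,012.45
Check: goods available $7,387.95 = COGS $2,375.50 + ending $5,012.45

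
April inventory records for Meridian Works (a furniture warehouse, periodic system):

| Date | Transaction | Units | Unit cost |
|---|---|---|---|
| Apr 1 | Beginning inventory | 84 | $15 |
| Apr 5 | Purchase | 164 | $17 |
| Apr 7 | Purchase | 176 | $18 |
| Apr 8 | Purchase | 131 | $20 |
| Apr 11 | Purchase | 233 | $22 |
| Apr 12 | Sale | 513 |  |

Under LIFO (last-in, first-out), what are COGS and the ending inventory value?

COGS = $10,428; ending inventory = $4,534

Apr 12, 513 sold [LIFO — newest first]: 233 @ $22 + 131 @ $20 + 149 @ $18 = $10,428
Ending inventory: 84 @ $15 + 164 @ $17 + 27 @ $18 = $4,534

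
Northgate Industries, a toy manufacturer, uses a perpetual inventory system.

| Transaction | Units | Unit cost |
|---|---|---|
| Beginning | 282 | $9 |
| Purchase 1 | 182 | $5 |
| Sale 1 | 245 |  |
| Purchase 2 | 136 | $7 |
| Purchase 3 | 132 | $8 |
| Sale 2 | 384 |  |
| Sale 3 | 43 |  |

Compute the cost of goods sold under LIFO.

Sale 1 (245) [LIFO — newest first]: 182 @ $5 + 63 @ $9 = $1,477
Sale 2 (384) [LIFO — newest first]: 132 @ $8 + 136 @ $7 + 116 @ $9 = $3,052
Sale 3 (43) [LIFO — newest first]: 43 @ $9 = $387
Total COGS = $1,477 + $3,052 + $387 = $4,916
Ending inventory: 60 @ $9 = $540

COGS = $4,916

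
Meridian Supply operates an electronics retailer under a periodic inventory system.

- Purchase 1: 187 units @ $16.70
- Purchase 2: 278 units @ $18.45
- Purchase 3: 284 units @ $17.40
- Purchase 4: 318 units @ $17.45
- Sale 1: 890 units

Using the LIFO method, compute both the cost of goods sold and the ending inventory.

COGS = $15,786.80; ending inventory = $2,955.90

Sale 1 (890) [LIFO — newest first]: 318 @ $17.45 + 284 @ $17.40 + 278 @ $18.45 + 10 @ $16.70 = $15,786.80
Ending inventory: 177 @ $16.70 = $2,955.90
Check: goods available $18,742.70 = COGS $15,786.80 + ending $2,955.90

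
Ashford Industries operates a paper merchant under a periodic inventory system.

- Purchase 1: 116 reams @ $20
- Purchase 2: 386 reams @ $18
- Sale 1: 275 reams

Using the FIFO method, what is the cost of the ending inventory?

Sale 1 (275) [FIFO — oldest first]: 116 @ $20 + 159 @ $18 = $5,182
Ending inventory: 227 @ $18 = $4,086

Ending inventory = $4,086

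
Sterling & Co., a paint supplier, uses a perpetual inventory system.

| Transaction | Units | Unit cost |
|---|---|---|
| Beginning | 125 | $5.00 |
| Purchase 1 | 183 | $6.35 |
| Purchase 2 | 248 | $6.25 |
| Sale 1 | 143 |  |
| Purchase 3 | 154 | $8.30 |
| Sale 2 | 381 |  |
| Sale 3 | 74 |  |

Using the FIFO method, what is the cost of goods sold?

Sale 1 (143) [FIFO — oldest first]: 125 @ $5.00 + 18 @ $6.35 = $739.30
Sale 2 (381) [FIFO — oldest first]: 165 @ $6.35 + 216 @ $6.25 = $2,397.75
Sale 3 (74) [FIFO — oldest first]: 32 @ $6.25 + 42 @ $8.30 = $548.60
Total COGS = $739.30 + $2,397.75 + $548.60 = $3,685.65
Ending inventory: 112 @ $8.30 = $929.60
Check: goods available $4,615.25 = COGS $3,685.65 + ending $929.60

COGS = $3,685.65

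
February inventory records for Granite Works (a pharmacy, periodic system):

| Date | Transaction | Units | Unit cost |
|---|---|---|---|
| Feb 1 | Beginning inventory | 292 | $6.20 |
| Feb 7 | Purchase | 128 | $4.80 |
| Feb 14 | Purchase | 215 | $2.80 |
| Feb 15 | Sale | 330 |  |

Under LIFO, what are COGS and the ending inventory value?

COGS = $1,154.00; ending inventory = $1,872.80

Feb 15, 330 sold [LIFO — newest first]: 215 @ $2.80 + 115 @ $4.80 = $1,154.00
Ending inventory: 292 @ $6.20 + 13 @ $4.80 = $1,872.80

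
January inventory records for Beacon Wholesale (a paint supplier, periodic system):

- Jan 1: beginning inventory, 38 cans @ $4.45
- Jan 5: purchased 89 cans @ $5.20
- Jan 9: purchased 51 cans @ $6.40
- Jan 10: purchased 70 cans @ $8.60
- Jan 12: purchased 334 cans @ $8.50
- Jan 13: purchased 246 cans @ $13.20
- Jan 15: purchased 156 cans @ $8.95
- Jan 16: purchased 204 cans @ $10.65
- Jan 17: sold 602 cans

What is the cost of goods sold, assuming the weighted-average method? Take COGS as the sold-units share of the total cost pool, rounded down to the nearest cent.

COGS = $5,683.17

Jan 17, sell 602: 602/1188 × $11,215.30 → $5,683.17
Ending inventory (cost pool remaining) = $5,532.13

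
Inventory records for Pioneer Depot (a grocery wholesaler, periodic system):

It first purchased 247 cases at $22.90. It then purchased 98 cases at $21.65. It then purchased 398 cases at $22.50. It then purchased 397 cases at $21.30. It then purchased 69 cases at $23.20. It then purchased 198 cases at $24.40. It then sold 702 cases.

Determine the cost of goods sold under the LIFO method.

COGS = $15,743.10

Sale 1 (702) [LIFO — newest first]: 198 @ $24.40 + 69 @ $23.20 + 397 @ $21.30 + 38 @ $22.50 = $15,743.10
Ending inventory: 247 @ $22.90 + 98 @ $21.65 + 360 @ $22.50 = $15,878.00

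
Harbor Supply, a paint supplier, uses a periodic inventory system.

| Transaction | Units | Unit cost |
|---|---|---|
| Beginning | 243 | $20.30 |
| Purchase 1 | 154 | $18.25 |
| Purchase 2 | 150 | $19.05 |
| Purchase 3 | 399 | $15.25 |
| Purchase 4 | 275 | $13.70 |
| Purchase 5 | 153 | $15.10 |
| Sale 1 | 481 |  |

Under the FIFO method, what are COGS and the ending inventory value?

COGS = $9,343.60; ending inventory = $13,419.85

Sale 1 (481) [FIFO — oldest first]: 243 @ $20.30 + 154 @ $18.25 + 84 @ $19.05 = $9,343.60
Ending inventory: 66 @ $19.05 + 399 @ $15.25 + 275 @ $13.70 + 153 @ $15.10 = $13,419.85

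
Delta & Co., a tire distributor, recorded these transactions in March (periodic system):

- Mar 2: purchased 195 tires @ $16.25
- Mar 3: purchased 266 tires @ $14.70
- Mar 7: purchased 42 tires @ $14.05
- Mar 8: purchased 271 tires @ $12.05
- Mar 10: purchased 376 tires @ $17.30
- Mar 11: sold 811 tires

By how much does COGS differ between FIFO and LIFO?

$579.15

FIFO COGS: 195 @ $16.25 + 266 @ $14.70 + 42 @ $14.05 + 271 @ $12.05 + 37 @ $17.30 = $11,574.70
LIFO COGS: 376 @ $17.30 + 271 @ $12.05 + 42 @ $14.05 + 122 @ $14.70 = $12,153.85
Difference = |$11,574.70 − $12,153.85| = $579.15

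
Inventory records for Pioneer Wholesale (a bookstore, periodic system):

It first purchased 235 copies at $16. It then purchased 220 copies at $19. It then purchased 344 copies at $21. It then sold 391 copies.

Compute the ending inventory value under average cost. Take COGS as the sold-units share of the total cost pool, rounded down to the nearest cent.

Sale 1, sell 391: 391/799 × $15,164.00 → $7,420.68
Ending inventory (cost pool remaining) = $7,743.32
Check: goods available $15,164.00 = COGS $7,420.68 + ending $7,743.32

Ending inventory = $7,743.32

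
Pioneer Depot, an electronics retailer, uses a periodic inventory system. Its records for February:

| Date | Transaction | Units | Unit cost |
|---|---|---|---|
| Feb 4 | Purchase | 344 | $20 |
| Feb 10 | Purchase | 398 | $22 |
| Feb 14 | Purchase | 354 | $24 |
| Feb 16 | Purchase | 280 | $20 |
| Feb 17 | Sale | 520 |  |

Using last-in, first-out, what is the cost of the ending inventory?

Ending inventory = $18,372

Feb 17, 520 sold [LIFO — newest first]: 280 @ $20 + 240 @ $24 = $11,360
Ending inventory: 344 @ $20 + 398 @ $22 + 114 @ $24 = $18,372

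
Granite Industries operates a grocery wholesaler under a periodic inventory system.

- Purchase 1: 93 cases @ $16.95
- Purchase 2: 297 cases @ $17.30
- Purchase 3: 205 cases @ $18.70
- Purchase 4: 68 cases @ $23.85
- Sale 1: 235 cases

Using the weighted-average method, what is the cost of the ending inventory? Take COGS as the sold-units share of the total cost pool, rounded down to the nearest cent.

Ending inventory = $7,856.19

Sale 1, sell 235: 235/663 × $12,169.75 → $4,313.56
Ending inventory (cost pool remaining) = $7,856.19
Check: goods available $12,169.75 = COGS $4,313.56 + ending $7,856.19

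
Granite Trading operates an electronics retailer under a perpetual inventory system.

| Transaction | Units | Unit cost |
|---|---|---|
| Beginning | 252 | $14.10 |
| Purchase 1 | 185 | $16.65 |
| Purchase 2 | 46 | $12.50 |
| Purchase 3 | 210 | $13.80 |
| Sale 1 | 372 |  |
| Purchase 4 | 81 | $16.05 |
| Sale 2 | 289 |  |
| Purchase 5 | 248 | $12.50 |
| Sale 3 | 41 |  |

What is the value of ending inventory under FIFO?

Ending inventory = $4,255.60

Sale 1 (372) [FIFO — oldest first]: 252 @ $14.10 + 120 @ $16.65 = $5,551.20
Sale 2 (289) [FIFO — oldest first]: 65 @ $16.65 + 46 @ $12.50 + 178 @ $13.80 = $4,113.65
Sale 3 (41) [FIFO — oldest first]: 32 @ $13.80 + 9 @ $16.05 = $586.05
Total COGS = $5,551.20 + $4,113.65 + $586.05 = $10,250.90
Ending inventory: 72 @ $16.05 + 248 @ $12.50 = $4,255.60
Check: goods available $14,506.50 = COGS $10,250.90 + ending $4,255.60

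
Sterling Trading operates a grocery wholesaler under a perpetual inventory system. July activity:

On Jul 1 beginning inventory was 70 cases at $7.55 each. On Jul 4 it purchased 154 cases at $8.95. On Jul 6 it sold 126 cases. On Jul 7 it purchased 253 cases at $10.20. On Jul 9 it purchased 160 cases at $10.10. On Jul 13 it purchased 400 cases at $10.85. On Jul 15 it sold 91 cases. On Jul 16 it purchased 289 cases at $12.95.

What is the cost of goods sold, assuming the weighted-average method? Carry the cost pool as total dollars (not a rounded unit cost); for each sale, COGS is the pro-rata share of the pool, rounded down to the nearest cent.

After Jul 1: 70 on hand, pool $528.50 (≈ $7.5500 each)
After Jul 4: 224 on hand, pool $1,906.80 (≈ $8.5125 each)
Jul 6, sell 126: 126/224 × $1,906.80 → $1,072.57
After Jul 7: 351 on hand, pool $3,414.83 (≈ $9.7289 each)
After Jul 9: 511 on hand, pool $5,030.83 (≈ $9.8451 each)
After Jul 13: 911 on hand, pool $9,370.83 (≈ $10.2863 each)
Jul 15, sell 91: 91/911 × $9,370.83 → $936.05
After Jul 16: 1109 on hand, pool $12,177.33 (≈ $10.9805 each)
Total COGS = $1,072.57 + $936.05 = $2,008.62
Ending inventory (cost pool remaining) = $12,177.33
Check: goods available $14,185.95 = COGS $2,008.62 + ending $12,177.33

COGS = $2,008.62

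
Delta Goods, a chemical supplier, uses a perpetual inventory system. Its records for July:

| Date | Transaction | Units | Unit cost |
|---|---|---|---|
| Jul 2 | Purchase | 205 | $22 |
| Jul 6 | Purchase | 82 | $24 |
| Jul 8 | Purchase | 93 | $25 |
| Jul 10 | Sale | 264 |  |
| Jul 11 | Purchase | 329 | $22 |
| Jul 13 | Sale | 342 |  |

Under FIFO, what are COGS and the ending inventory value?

Jul 10, 264 sold [FIFO — oldest first]: 205 @ $22 + 59 @ $24 = $5,926
Jul 13, 342 sold [FIFO — oldest first]: 23 @ $24 + 93 @ $25 + 226 @ $22 = $7,849
Total COGS = $5,926 + $7,849 = $13,775
Ending inventory: 103 @ $22 = $2,266

COGS = $13,775; ending inventory = $2,266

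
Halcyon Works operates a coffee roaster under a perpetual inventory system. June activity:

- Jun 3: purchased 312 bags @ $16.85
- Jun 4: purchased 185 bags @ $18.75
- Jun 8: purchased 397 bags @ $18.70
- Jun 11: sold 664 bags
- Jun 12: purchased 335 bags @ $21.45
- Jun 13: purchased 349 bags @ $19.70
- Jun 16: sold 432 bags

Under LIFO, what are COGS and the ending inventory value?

Jun 11, 664 sold [LIFO — newest first]: 397 @ $18.70 + 185 @ $18.75 + 82 @ $16.85 = $12,274.35
Jun 16, 432 sold [LIFO — newest first]: 349 @ $19.70 + 83 @ $21.45 = $8,655.65
Total COGS = $12,274.35 + $8,655.65 = $20,930.00
Ending inventory: 230 @ $16.85 + 252 @ $21.45 = $9,280.90

COGS = $20,930.00; ending inventory = $9,280.90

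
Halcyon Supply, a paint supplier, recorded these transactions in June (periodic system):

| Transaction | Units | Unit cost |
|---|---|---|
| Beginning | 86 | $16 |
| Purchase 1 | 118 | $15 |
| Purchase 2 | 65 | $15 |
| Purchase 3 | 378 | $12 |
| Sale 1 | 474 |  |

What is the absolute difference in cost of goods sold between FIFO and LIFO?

FIFO COGS: 86 @ $16 + 118 @ $15 + 65 @ $15 + 205 @ $12 = $6,581
LIFO COGS: 378 @ $12 + 65 @ $15 + 31 @ $15 = $5,976
Difference = |$6,581 − $5,976| = $605

$605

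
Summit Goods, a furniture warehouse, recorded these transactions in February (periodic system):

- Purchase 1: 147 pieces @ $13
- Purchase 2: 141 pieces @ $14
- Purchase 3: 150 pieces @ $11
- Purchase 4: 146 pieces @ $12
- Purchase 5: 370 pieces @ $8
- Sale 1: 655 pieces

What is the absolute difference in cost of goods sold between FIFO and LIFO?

FIFO COGS: 147 @ $13 + 141 @ $14 + 150 @ $11 + 146 @ $12 + 71 @ $8 = $7,855
LIFO COGS: 370 @ $8 + 146 @ $12 + 139 @ $11 = $6,241
Difference = |$7,855 − $6,241| = $1,614

$1,614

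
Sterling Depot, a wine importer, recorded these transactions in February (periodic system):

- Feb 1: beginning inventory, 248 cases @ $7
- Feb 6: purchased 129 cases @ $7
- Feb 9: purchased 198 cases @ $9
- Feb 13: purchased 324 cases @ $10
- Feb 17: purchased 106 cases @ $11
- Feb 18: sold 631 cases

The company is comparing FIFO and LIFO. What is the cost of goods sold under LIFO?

FIFO COGS: 248 @ $7 + 129 @ $7 + 198 @ $9 + 56 @ $10 = $4,981
LIFO COGS: 106 @ $11 + 324 @ $10 + 198 @ $9 + 3 @ $7 = $6,209

COGS = $6,209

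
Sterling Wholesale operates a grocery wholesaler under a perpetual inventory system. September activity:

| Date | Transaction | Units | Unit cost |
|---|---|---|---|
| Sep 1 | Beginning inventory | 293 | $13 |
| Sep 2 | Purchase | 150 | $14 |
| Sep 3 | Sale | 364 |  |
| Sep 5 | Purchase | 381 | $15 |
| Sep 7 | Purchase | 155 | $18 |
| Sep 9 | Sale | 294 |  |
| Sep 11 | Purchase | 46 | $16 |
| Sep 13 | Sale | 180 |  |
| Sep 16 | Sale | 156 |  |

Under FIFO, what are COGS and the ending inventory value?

Sep 3, 364 sold [FIFO — oldest first]: 293 @ $13 + 71 @ $14 = $4,803
Sep 9, 294 sold [FIFO — oldest first]: 79 @ $14 + 215 @ $15 = $4,331
Sep 13, 180 sold [FIFO — oldest first]: 166 @ $15 + 14 @ $18 = $2,742
Sep 16, 156 sold [FIFO — oldest first]: 141 @ $18 + 15 @ $16 = $2,778
Total COGS = $4,803 + $4,331 + $2,742 + $2,778 = $14,654
Ending inventory: 31 @ $16 = $496

COGS = $14,654; ending inventory = $496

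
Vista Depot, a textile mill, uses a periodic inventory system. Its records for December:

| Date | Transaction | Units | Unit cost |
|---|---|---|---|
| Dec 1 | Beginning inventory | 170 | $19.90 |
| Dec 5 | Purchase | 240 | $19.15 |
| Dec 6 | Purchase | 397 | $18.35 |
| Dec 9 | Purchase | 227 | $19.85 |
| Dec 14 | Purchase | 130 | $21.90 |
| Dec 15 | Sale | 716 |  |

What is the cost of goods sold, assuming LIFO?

Dec 15, 716 sold [LIFO — newest first]: 130 @ $21.90 + 227 @ $19.85 + 359 @ $18.35 = $13,940.60
Ending inventory: 170 @ $19.90 + 240 @ $19.15 + 38 @ $18.35 = $8,676.30

COGS = $13,940.60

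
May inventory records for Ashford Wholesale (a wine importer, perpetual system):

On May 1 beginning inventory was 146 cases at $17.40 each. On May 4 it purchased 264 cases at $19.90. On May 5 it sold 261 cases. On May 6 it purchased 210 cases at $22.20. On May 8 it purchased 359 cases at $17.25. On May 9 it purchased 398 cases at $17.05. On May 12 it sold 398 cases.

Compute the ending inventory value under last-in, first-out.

May 5, 261 sold [LIFO — newest first]: 261 @ $19.90 = $5,193.90
May 12, 398 sold [LIFO — newest first]: 398 @ $17.05 = $6,785.90
Total COGS = $5,193.90 + $6,785.90 = $11,979.80
Ending inventory: 146 @ $17.40 + 3 @ $19.90 + 210 @ $22.20 + 359 @ $17.25 = $13,454.85
Check: goods available $25,434.65 = COGS $11,979.80 + ending $13,454.85

Ending inventory = $13,454.85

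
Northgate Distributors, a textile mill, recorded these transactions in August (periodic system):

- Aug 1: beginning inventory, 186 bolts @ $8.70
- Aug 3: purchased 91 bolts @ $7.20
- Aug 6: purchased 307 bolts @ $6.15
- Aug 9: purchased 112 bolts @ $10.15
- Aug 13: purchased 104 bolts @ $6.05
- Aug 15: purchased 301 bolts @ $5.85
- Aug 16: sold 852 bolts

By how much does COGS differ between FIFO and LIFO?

FIFO COGS: 186 @ $8.70 + 91 @ $7.20 + 307 @ $6.15 + 112 @ $10.15 + 104 @ $6.05 + 52 @ $5.85 = $6,231.65
LIFO COGS: 301 @ $5.85 + 104 @ $6.05 + 112 @ $10.15 + 307 @ $6.15 + 28 @ $7.20 = $5,616.50
Difference = |$6,231.65 − $5,616.50| = $615.15

$615.15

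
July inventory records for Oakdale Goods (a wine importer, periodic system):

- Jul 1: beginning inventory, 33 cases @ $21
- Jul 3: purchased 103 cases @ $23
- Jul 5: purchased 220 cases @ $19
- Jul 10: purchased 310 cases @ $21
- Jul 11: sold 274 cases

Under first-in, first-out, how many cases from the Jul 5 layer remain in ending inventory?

Jul 11, 274 sold [FIFO — oldest first]: 33 @ $21 + 103 @ $23 + 138 @ $19 = $5,684
Ending inventory: 82 @ $19 + 310 @ $21 = $8,068
Check: goods available $13,752 = COGS $5,684 + ending $8,068

82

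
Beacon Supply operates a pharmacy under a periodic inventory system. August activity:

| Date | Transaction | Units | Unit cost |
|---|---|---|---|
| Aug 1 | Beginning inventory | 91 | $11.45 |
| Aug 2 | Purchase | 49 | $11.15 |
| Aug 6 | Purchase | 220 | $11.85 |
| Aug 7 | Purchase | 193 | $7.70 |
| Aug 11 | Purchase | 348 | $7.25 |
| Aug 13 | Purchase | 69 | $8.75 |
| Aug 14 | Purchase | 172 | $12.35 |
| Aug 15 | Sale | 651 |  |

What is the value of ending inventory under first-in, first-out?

Ending inventory = $4,540.45

Aug 15, 651 sold [FIFO — oldest first]: 91 @ $11.45 + 49 @ $11.15 + 220 @ $11.85 + 193 @ $7.70 + 98 @ $7.25 = $6,391.90
Ending inventory: 250 @ $7.25 + 69 @ $8.75 + 172 @ $12.35 = $4,540.45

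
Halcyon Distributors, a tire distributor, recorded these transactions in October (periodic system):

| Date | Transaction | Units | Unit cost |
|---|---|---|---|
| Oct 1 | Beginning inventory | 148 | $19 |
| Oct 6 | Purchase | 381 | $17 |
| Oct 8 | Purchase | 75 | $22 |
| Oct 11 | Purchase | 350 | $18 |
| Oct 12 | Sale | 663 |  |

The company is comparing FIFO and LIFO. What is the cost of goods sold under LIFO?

COGS = $11,996

FIFO COGS: 148 @ $19 + 381 @ $17 + 75 @ $22 + 59 @ $18 = $12,001
LIFO COGS: 350 @ $18 + 75 @ $22 + 238 @ $17 = $11,996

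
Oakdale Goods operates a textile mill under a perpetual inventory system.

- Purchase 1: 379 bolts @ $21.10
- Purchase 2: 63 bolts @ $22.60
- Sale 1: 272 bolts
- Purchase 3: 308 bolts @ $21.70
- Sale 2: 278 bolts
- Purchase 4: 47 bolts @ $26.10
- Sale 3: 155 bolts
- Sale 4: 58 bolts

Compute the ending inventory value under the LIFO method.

Ending inventory = $717.40

Sale 1 (272) [LIFO — newest first]: 63 @ $22.60 + 209 @ $21.10 = $5,833.70
Sale 2 (278) [LIFO — newest first]: 278 @ $21.70 = $6,032.60
Sale 3 (155) [LIFO — newest first]: 47 @ $26.10 + 30 @ $21.70 + 78 @ $21.10 = $3,523.50
Sale 4 (58) [LIFO — newest first]: 58 @ $21.10 = $1,223.80
Total COGS = $5,833.70 + $6,032.60 + $3,523.50 + $1,223.80 = $16,613.60
Ending inventory: 34 @ $21.10 = $717.40
Check: goods available $17,331.00 = COGS $16,613.60 + ending $717.40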